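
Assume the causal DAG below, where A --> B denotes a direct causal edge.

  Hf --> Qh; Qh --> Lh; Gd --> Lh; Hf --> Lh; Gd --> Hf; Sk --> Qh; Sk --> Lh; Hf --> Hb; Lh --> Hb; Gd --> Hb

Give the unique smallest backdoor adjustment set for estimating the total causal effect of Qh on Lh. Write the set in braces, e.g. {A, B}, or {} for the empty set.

{Hf, Sk}

Variables eligible for adjustment (non-descendants of Qh, excluding Qh and Lh): {Gd, Hf, Sk}.
Backdoor paths from Qh to Lh:
  P1: Qh <- Hf <- Gd -> Lh
  P2: Qh <- Hf <- Gd -> Hb <- Lh
  P3: Qh <- Hf -> Lh
  P4: Qh <- Hf -> Hb <- Gd -> Lh
  P5: Qh <- Hf -> Hb <- Lh
  P6: Qh <- Sk -> Lh
The empty set is not sufficient: P1 (Qh <- Hf <- Gd -> Lh) has no collider blocking it and no conditioned non-collider, so it is open.
Try {Hf, Sk}:
  P1: blocked at chain node Hf ∈ conditioning set.
  P2: blocked at chain node Hf ∈ conditioning set.
  P3: blocked at fork node Hf ∈ conditioning set.
  P4: blocked at fork node Hf ∈ conditioning set.
  P5: blocked at fork node Hf ∈ conditioning set.
  P6: blocked at fork node Sk ∈ conditioning set.
{Hf, Sk} contains no descendant of Qh and blocks every backdoor path.
Every element of {Hf, Sk} is needed (dropping Hf leaves P1 open; dropping Sk leaves P6 open), so no proper subset is valid.
Among all size-2 subsets of the eligible variables, only {Hf, Sk} blocks every backdoor path, so it is the unique smallest valid adjustment set.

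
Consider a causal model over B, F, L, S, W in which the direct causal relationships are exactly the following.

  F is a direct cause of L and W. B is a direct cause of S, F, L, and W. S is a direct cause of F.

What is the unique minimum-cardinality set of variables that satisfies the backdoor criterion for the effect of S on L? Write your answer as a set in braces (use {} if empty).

Variables eligible for adjustment (non-descendants of S, excluding S and L): {B}.
Backdoor paths from S to L:
  P1: S <- B -> F -> L
  P2: S <- B -> W <- F -> L
  P3: S <- B -> L
The empty set is not sufficient: P1 (S <- B -> F -> L) has no collider blocking it and no conditioned non-collider, so it is open.
Try {B}:
  P1: blocked at fork node B ∈ conditioning set.
  P2: blocked at fork node B ∈ conditioning set.
  P3: blocked at fork node B ∈ conditioning set.
{B} contains no descendant of S and blocks every backdoor path.
{B} is the unique smallest valid adjustment set.

{B}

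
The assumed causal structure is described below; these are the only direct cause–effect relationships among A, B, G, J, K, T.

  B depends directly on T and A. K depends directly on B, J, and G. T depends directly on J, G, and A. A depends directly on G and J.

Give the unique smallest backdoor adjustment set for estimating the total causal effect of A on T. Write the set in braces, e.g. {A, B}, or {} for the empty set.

{G, J}

Variables eligible for adjustment (non-descendants of A, excluding A and T): {G, J}.
Backdoor paths from A to T:
  P1: A <- G -> T
  P2: A <- G -> K <- J -> T
  P3: A <- G -> K <- B <- T
  P4: A <- J -> T
  P5: A <- J -> K <- G -> T
  P6: A <- J -> K <- B <- T
The empty set is not sufficient: P1 (A <- G -> T) has no collider blocking it and no conditioned non-collider, so it is open.
Try {G, J}:
  P1: blocked at fork node G ∈ conditioning set.
  P2: blocked at fork node G ∈ conditioning set.
  P3: blocked at fork node G ∈ conditioning set.
  P4: blocked at fork node J ∈ conditioning set.
  P5: blocked at fork node J ∈ conditioning set.
  P6: blocked at fork node J ∈ conditioning set.
{G, J} contains no descendant of A and blocks every backdoor path.
Every element of {G, J} is needed (dropping G leaves P1 open; dropping J leaves P4 open), so no proper subset is valid.
Among all size-2 subsets of the eligible variables, only {G, J} blocks every backdoor path, so it is the unique smallest valid adjustment set.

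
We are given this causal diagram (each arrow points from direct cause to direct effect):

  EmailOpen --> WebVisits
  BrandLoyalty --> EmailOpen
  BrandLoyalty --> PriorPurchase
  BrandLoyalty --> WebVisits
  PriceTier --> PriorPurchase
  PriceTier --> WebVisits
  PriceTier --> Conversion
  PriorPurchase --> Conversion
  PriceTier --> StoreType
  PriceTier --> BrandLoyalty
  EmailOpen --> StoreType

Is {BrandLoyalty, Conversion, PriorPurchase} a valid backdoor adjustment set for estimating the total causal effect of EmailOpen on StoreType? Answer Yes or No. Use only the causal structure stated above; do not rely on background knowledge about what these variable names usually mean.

Yes

Backdoor paths from EmailOpen to StoreType (paths whose first edge points into EmailOpen):
  P1: EmailOpen <- BrandLoyalty <- PriceTier -> StoreType
  P2: EmailOpen <- BrandLoyalty -> PriorPurchase <- PriceTier -> StoreType
  P3: EmailOpen <- BrandLoyalty -> PriorPurchase -> Conversion <- PriceTier -> StoreType
  P4: EmailOpen <- BrandLoyalty -> WebVisits <- PriceTier -> StoreType
Condition 1 (no descendant of EmailOpen in the set): holds — descendants of EmailOpen are {StoreType, WebVisits}; none are in {BrandLoyalty, Conversion, PriorPurchase}.
Condition 2 (every backdoor path blocked by {BrandLoyalty, Conversion, PriorPurchase}):
  P1: blocked at chain node BrandLoyalty ∈ conditioning set.
  P2: blocked at fork node BrandLoyalty ∈ conditioning set.
  P3: blocked at fork node BrandLoyalty ∈ conditioning set.
  P4: blocked at fork node BrandLoyalty ∈ conditioning set.
{BrandLoyalty, Conversion, PriorPurchase} satisfies the backdoor criterion.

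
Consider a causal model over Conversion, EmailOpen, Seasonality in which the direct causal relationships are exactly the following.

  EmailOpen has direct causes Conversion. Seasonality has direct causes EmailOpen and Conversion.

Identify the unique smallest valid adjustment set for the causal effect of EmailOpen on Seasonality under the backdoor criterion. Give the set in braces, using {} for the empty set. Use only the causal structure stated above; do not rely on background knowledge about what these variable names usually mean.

Variables eligible for adjustment (non-descendants of EmailOpen, excluding EmailOpen and Seasonality): {Conversion}.
Backdoor paths from EmailOpen to Seasonality:
  P1: EmailOpen <- Conversion -> Seasonality
The empty set is not sufficient: P1 (EmailOpen <- Conversion -> Seasonality) has no collider blocking it and no conditioned non-collider, so it is open.
Try {Conversion}:
  P1: blocked at fork node Conversion ∈ conditioning set.
{Conversion} contains no descendant of EmailOpen and blocks every backdoor path.
{Conversion} is the unique smallest valid adjustment set.

{Conversion}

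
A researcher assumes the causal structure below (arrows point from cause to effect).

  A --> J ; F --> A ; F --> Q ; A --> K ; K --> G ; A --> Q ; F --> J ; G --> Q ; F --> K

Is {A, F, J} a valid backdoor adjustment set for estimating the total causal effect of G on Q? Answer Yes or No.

Backdoor paths from G to Q (paths whose first edge points into G):
  P1: G <- K <- F -> A -> Q
  P2: G <- K <- F -> J <- A -> Q
  P3: G <- K <- F -> Q
  P4: G <- K <- A <- F -> Q
  P5: G <- K <- A -> J <- F -> Q
  P6: G <- K <- A -> Q
Condition 1 (no descendant of G in the set): holds — descendants of G are {Q}; none are in {A, F, J}.
Condition 2 (every backdoor path blocked by {A, F, J}):
  P1: blocked at fork node F ∈ conditioning set.
  P2: blocked at fork node F ∈ conditioning set.
  P3: blocked at fork node F ∈ conditioning set.
  P4: blocked at chain node A ∈ conditioning set.
  P5: blocked at fork node A ∈ conditioning set.
  P6: blocked at fork node A ∈ conditioning set.
{A, F, J} satisfies the backdoor criterion.

Yes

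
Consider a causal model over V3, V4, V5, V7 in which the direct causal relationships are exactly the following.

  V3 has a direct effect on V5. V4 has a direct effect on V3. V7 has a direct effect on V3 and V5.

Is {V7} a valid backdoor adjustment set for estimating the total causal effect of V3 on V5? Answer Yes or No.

Yes

Backdoor paths from V3 to V5 (paths whose first edge points into V3):
  P1: V3 <- V7 -> V5
Condition 1 (no descendant of V3 in the set): holds — descendants of V3 are {V5}; none are in {V7}.
Condition 2 (every backdoor path blocked by {V7}):
  P1: blocked at fork node V7 ∈ conditioning set.
{V7} satisfies the backdoor criterion.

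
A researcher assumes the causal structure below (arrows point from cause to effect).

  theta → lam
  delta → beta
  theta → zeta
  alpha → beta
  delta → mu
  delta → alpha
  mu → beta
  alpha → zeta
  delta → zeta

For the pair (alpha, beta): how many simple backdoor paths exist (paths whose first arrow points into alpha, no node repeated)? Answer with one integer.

2

A backdoor path from alpha to beta is any simple undirected path whose first edge points into alpha (i.e. leaves alpha via a parent).
Parents of alpha: {delta}.
Enumerating:
  P1: alpha <- delta -> mu -> beta
  P2: alpha <- delta -> beta
That exhausts the simple backdoor paths. Count: 2.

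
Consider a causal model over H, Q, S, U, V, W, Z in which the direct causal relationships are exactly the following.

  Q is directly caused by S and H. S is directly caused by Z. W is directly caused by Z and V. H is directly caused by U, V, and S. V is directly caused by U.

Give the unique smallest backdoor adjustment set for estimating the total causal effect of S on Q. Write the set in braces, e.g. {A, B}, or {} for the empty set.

{}

Variables eligible for adjustment (non-descendants of S, excluding S and Q): {U, V, W, Z}.
Backdoor paths from S to Q:
  P1: S <- Z -> W <- V <- U -> H -> Q
  P2: S <- Z -> W <- V -> H -> Q
Each backdoor path contains an unconditioned collider, so every path is already blocked with the empty conditioning set:
  P1: blocked at collider W (neither it nor any descendant is in the conditioning set).
  P2: blocked at collider W (neither it nor any descendant is in the conditioning set).
The empty set is therefore the unique smallest valid set.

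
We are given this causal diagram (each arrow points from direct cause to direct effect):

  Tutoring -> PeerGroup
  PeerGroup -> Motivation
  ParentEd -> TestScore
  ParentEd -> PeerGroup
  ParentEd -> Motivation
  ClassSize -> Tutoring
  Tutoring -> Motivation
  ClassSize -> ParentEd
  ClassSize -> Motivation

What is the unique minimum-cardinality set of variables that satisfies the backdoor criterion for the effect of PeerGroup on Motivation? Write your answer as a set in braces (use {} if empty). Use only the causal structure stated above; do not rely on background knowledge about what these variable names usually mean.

Variables eligible for adjustment (non-descendants of PeerGroup, excluding PeerGroup and Motivation): {ClassSize, ParentEd, TestScore, Tutoring}.
Backdoor paths from PeerGroup to Motivation:
  P1: PeerGroup <- ParentEd <- ClassSize -> Tutoring -> Motivation
  P2: PeerGroup <- ParentEd <- ClassSize -> Motivation
  P3: PeerGroup <- ParentEd -> Motivation
  P4: PeerGroup <- Tutoring <- ClassSize -> ParentEd -> Motivation
  P5: PeerGroup <- Tutoring <- ClassSize -> Motivation
  P6: PeerGroup <- Tutoring -> Motivation
The empty set is not sufficient: P1 (PeerGroup <- ParentEd <- ClassSize -> Tutoring -> Motivation) has no collider blocking it and no conditioned non-collider, so it is open.
Try {ParentEd, Tutoring}:
  P1: blocked at chain node ParentEd ∈ conditioning set.
  P2: blocked at chain node ParentEd ∈ conditioning set.
  P3: blocked at fork node ParentEd ∈ conditioning set.
  P4: blocked at chain node Tutoring ∈ conditioning set.
  P5: blocked at chain node Tutoring ∈ conditioning set.
  P6: blocked at fork node Tutoring ∈ conditioning set.
{ParentEd, Tutoring} contains no descendant of PeerGroup and blocks every backdoor path.
Every element of {ParentEd, Tutoring} is needed (dropping ParentEd leaves P2 open; dropping Tutoring leaves P5 open), so no proper subset is valid.
Among all size-2 subsets of the eligible variables, only {ParentEd, Tutoring} blocks every backdoor path, so it is the unique smallest valid adjustment set.

{ParentEd, Tutoring}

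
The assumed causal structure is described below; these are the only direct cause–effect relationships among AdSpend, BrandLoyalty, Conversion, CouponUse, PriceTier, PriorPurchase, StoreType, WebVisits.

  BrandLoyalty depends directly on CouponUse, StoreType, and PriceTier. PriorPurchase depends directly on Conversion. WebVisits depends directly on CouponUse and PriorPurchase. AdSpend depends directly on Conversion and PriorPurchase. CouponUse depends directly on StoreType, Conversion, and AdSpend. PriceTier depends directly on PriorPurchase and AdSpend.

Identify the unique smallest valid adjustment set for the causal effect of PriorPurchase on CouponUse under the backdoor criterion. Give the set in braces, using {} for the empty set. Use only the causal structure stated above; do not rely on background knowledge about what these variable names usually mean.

{Conversion}

Variables eligible for adjustment (non-descendants of PriorPurchase, excluding PriorPurchase and CouponUse): {Conversion, StoreType}.
Backdoor paths from PriorPurchase to CouponUse:
  P1: PriorPurchase <- Conversion -> AdSpend -> PriceTier -> BrandLoyalty <- StoreType -> CouponUse
  P2: PriorPurchase <- Conversion -> AdSpend -> PriceTier -> BrandLoyalty <- CouponUse
  P3: PriorPurchase <- Conversion -> AdSpend -> CouponUse
  P4: PriorPurchase <- Conversion -> CouponUse
The empty set is not sufficient: P3 (PriorPurchase <- Conversion -> AdSpend -> CouponUse) has no collider blocking it and no conditioned non-collider, so it is open.
Try {Conversion}:
  P1: blocked at fork node Conversion ∈ conditioning set.
  P2: blocked at fork node Conversion ∈ conditioning set.
  P3: blocked at fork node Conversion ∈ conditioning set.
  P4: blocked at fork node Conversion ∈ conditioning set.
{Conversion} contains no descendant of PriorPurchase and blocks every backdoor path.
No other singleton works — e.g. {StoreType} leaves P3 open — so {Conversion} is the unique smallest valid adjustment set.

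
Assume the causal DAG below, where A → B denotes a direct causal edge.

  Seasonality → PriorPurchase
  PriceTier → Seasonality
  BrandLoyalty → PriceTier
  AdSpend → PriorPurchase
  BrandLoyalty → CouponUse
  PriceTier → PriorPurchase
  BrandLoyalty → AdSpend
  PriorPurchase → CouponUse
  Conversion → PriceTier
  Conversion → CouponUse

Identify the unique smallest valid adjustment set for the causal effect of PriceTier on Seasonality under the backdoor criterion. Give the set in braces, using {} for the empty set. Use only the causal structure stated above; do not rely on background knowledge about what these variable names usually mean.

Variables eligible for adjustment (non-descendants of PriceTier, excluding PriceTier and Seasonality): {AdSpend, BrandLoyalty, Conversion}.
Backdoor paths from PriceTier to Seasonality:
  P1: PriceTier <- Conversion -> CouponUse <- BrandLoyalty -> AdSpend -> PriorPurchase <- Seasonality
  P2: PriceTier <- Conversion -> CouponUse <- PriorPurchase <- Seasonality
  P3: PriceTier <- BrandLoyalty -> AdSpend -> PriorPurchase <- Seasonality
  P4: PriceTier <- BrandLoyalty -> CouponUse <- PriorPurchase <- Seasonality
Each backdoor path contains an unconditioned collider, so every path is already blocked with the empty conditioning set:
  P1: blocked at collider CouponUse (neither it nor any descendant is in the conditioning set).
  P2: blocked at collider CouponUse (neither it nor any descendant is in the conditioning set).
  P3: blocked at collider PriorPurchase (neither it nor any descendant is in the conditioning set).
  P4: blocked at collider CouponUse (neither it nor any descendant is in the conditioning set).
The empty set is therefore the unique smallest valid set.

{}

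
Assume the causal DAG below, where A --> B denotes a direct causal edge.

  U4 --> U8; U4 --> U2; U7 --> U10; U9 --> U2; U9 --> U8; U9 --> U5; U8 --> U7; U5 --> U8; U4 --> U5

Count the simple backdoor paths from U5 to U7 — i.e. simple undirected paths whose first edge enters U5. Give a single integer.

4

A backdoor path from U5 to U7 is any simple undirected path whose first edge points into U5 (i.e. leaves U5 via a parent).
Parents of U5: {U4, U9}.
Enumerating:
  P1: U5 <- U4 -> U2 <- U9 -> U8 -> U7
  P2: U5 <- U4 -> U8 -> U7
  P3: U5 <- U9 -> U2 <- U4 -> U8 -> U7
  P4: U5 <- U9 -> U8 -> U7
That exhausts the simple backdoor paths. Count: 4.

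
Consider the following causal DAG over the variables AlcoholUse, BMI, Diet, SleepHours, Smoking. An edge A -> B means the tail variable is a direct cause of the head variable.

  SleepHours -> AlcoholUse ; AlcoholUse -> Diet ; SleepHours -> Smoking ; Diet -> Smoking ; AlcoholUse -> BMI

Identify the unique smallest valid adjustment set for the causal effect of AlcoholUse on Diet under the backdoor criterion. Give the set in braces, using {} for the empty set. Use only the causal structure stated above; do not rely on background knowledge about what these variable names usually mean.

{}

Variables eligible for adjustment (non-descendants of AlcoholUse, excluding AlcoholUse and Diet): {SleepHours}.
Backdoor paths from AlcoholUse to Diet:
  P1: AlcoholUse <- SleepHours -> Smoking <- Diet
Each backdoor path contains an unconditioned collider, so every path is already blocked with the empty conditioning set:
  P1: blocked at collider Smoking (neither it nor any descendant is in the conditioning set).
The empty set is therefore the unique smallest valid set.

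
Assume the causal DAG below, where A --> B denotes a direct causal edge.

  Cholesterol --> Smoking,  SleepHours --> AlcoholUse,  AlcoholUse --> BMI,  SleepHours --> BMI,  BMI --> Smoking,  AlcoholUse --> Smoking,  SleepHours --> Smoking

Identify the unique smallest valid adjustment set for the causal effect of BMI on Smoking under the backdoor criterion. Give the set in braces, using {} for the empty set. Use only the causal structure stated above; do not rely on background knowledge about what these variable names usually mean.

Variables eligible for adjustment (non-descendants of BMI, excluding BMI and Smoking): {AlcoholUse, Cholesterol, SleepHours}.
Backdoor paths from BMI to Smoking:
  P1: BMI <- SleepHours -> AlcoholUse -> Smoking
  P2: BMI <- SleepHours -> Smoking
  P3: BMI <- AlcoholUse <- SleepHours -> Smoking
  P4: BMI <- AlcoholUse -> Smoking
The empty set is not sufficient: P1 (BMI <- SleepHours -> AlcoholUse -> Smoking) has no collider blocking it and no conditioned non-collider, so it is open.
Try {AlcoholUse, SleepHours}:
  P1: blocked at fork node SleepHours ∈ conditioning set.
  P2: blocked at fork node SleepHours ∈ conditioning set.
  P3: blocked at chain node AlcoholUse ∈ conditioning set.
  P4: blocked at fork node AlcoholUse ∈ conditioning set.
{AlcoholUse, SleepHours} contains no descendant of BMI and blocks every backdoor path.
Every element of {AlcoholUse, SleepHours} is needed (dropping AlcoholUse leaves P4 open; dropping SleepHours leaves P2 open), so no proper subset is valid.
Among all size-2 subsets of the eligible variables, only {AlcoholUse, SleepHours} blocks every backdoor path, so it is the unique smallest valid adjustment set.

{AlcoholUse, SleepHours}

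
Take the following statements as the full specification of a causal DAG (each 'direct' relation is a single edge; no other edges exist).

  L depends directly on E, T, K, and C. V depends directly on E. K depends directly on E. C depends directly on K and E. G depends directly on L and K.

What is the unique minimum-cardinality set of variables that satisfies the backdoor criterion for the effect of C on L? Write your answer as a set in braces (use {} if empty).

Variables eligible for adjustment (non-descendants of C, excluding C and L): {E, K, T, V}.
Backdoor paths from C to L:
  P1: C <- E -> K -> L
  P2: C <- E -> K -> G <- L
  P3: C <- E -> L
  P4: C <- K <- E -> L
  P5: C <- K -> L
  P6: C <- K -> G <- L
The empty set is not sufficient: P1 (C <- E -> K -> L) has no collider blocking it and no conditioned non-collider, so it is open.
Try {E, K}:
  P1: blocked at fork node E ∈ conditioning set.
  P2: blocked at fork node E ∈ conditioning set.
  P3: blocked at fork node E ∈ conditioning set.
  P4: blocked at chain node K ∈ conditioning set.
  P5: blocked at fork node K ∈ conditioning set.
  P6: blocked at fork node K ∈ conditioning set.
{E, K} contains no descendant of C and blocks every backdoor path.
Every element of {E, K} is needed (dropping E leaves P3 open; dropping K leaves P5 open), so no proper subset is valid.
Among all size-2 subsets of the eligible variables, only {E, K} blocks every backdoor path, so it is the unique smallest valid adjustment set.

{E, K}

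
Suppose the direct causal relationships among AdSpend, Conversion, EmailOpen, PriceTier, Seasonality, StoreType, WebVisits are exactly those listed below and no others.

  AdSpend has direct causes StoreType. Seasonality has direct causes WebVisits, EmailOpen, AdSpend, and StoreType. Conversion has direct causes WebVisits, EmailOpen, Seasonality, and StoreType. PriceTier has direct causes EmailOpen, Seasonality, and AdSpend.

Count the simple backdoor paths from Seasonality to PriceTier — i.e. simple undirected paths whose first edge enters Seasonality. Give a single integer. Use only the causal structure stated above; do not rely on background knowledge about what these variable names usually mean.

8

A backdoor path from Seasonality to PriceTier is any simple undirected path whose first edge points into Seasonality (i.e. leaves Seasonality via a parent).
Parents of Seasonality: {AdSpend, EmailOpen, StoreType, WebVisits}.
Enumerating:
  P1: Seasonality <- StoreType -> AdSpend -> PriceTier
  P2: Seasonality <- StoreType -> Conversion <- EmailOpen -> PriceTier
  P3: Seasonality <- EmailOpen -> PriceTier
  P4: Seasonality <- EmailOpen -> Conversion <- StoreType -> AdSpend -> PriceTier
  P5: Seasonality <- WebVisits -> Conversion <- StoreType -> AdSpend -> PriceTier
  P6: Seasonality <- WebVisits -> Conversion <- EmailOpen -> PriceTier
  P7: Seasonality <- AdSpend <- StoreType -> Conversion <- EmailOpen -> PriceTier
  P8: Seasonality <- AdSpend -> PriceTier
That exhausts the simple backdoor paths. Count: 8.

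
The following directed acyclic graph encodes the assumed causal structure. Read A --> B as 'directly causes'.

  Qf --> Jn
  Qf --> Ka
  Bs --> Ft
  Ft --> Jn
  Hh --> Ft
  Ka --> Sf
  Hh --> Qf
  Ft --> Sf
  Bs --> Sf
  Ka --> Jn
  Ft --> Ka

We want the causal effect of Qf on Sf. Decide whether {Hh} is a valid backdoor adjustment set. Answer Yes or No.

Backdoor paths from Qf to Sf (paths whose first edge points into Qf):
  P1: Qf <- Hh -> Ft <- Bs -> Sf
  P2: Qf <- Hh -> Ft -> Ka -> Sf
  P3: Qf <- Hh -> Ft -> Sf
  P4: Qf <- Hh -> Ft -> Jn <- Ka -> Sf
Condition 1 (no descendant of Qf in the set): holds — descendants of Qf are {Jn, Ka, Sf}; none are in {Hh}.
Condition 2 (every backdoor path blocked by {Hh}):
  P1: blocked at fork node Hh ∈ conditioning set.
  P2: blocked at fork node Hh ∈ conditioning set.
  P3: blocked at fork node Hh ∈ conditioning set.
  P4: blocked at fork node Hh ∈ conditioning set.
{Hh} satisfies the backdoor criterion.

Yes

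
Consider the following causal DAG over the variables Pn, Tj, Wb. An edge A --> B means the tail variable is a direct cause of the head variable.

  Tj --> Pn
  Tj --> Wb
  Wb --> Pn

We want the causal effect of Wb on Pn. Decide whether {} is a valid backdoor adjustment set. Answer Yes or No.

Backdoor paths from Wb to Pn (paths whose first edge points into Wb):
  P1: Wb <- Tj -> Pn
Condition 1 (no descendant of Wb in the set): holds — descendants of Wb are {Pn}; none are in {}.
Condition 2 (every backdoor path blocked by {}):
  P1: open — no interior node is in the conditioning set.
{} does not satisfy the backdoor criterion.

No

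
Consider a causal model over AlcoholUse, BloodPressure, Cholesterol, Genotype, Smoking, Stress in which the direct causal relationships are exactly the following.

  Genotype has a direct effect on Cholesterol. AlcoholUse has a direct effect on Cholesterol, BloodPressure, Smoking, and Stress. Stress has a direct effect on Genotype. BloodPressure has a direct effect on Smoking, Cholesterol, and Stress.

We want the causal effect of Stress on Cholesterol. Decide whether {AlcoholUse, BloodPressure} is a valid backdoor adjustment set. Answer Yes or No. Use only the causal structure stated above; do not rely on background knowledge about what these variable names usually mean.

Yes

Backdoor paths from Stress to Cholesterol (paths whose first edge points into Stress):
  P1: Stress <- AlcoholUse -> BloodPressure -> Cholesterol
  P2: Stress <- AlcoholUse -> Smoking <- BloodPressure -> Cholesterol
  P3: Stress <- AlcoholUse -> Cholesterol
  P4: Stress <- BloodPressure <- AlcoholUse -> Cholesterol
  P5: Stress <- BloodPressure -> Smoking <- AlcoholUse -> Cholesterol
  P6: Stress <- BloodPressure -> Cholesterol
Condition 1 (no descendant of Stress in the set): holds — descendants of Stress are {Cholesterol, Genotype}; none are in {AlcoholUse, BloodPressure}.
Condition 2 (every backdoor path blocked by {AlcoholUse, BloodPressure}):
  P1: blocked at fork node AlcoholUse ∈ conditioning set.
  P2: blocked at fork node AlcoholUse ∈ conditioning set.
  P3: blocked at fork node AlcoholUse ∈ conditioning set.
  P4: blocked at chain node BloodPressure ∈ conditioning set.
  P5: blocked at fork node BloodPressure ∈ conditioning set.
  P6: blocked at fork node BloodPressure ∈ conditioning set.
{AlcoholUse, BloodPressure} satisfies the backdoor criterion.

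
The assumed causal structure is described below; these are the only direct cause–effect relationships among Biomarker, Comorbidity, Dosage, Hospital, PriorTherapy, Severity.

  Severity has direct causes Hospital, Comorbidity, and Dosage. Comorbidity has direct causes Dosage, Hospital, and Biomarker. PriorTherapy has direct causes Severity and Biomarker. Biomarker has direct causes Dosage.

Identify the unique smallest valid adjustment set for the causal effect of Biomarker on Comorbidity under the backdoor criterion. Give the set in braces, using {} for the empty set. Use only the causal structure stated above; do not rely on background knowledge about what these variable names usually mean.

{Dosage}

Variables eligible for adjustment (non-descendants of Biomarker, excluding Biomarker and Comorbidity): {Dosage, Hospital}.
Backdoor paths from Biomarker to Comorbidity:
  P1: Biomarker <- Dosage -> Comorbidity
  P2: Biomarker <- Dosage -> Severity <- Hospital -> Comorbidity
  P3: Biomarker <- Dosage -> Severity <- Comorbidity
The empty set is not sufficient: P1 (Biomarker <- Dosage -> Comorbidity) has no collider blocking it and no conditioned non-collider, so it is open.
Try {Dosage}:
  P1: blocked at fork node Dosage ∈ conditioning set.
  P2: blocked at fork node Dosage ∈ conditioning set.
  P3: blocked at fork node Dosage ∈ conditioning set.
{Dosage} contains no descendant of Biomarker and blocks every backdoor path.
No other singleton works — e.g. {Hospital} leaves P1 open — so {Dosage} is the unique smallest valid adjustment set.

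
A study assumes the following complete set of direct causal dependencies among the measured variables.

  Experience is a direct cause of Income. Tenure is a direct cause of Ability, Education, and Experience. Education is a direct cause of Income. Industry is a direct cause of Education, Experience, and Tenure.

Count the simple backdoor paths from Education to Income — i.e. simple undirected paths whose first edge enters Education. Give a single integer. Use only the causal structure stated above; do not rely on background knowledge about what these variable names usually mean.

4

A backdoor path from Education to Income is any simple undirected path whose first edge points into Education (i.e. leaves Education via a parent).
Parents of Education: {Industry, Tenure}.
Enumerating:
  P1: Education <- Industry -> Tenure -> Experience -> Income
  P2: Education <- Industry -> Experience -> Income
  P3: Education <- Tenure <- Industry -> Experience -> Income
  P4: Education <- Tenure -> Experience -> Income
That exhausts the simple backdoor paths. Count: 4.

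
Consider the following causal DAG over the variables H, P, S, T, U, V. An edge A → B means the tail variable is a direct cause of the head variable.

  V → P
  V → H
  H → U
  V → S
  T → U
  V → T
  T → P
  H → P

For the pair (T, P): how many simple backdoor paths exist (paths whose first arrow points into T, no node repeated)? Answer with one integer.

2

A backdoor path from T to P is any simple undirected path whose first edge points into T (i.e. leaves T via a parent).
Parents of T: {V}.
Enumerating:
  P1: T <- V -> H -> P
  P2: T <- V -> P
That exhausts the simple backdoor paths. Count: 2.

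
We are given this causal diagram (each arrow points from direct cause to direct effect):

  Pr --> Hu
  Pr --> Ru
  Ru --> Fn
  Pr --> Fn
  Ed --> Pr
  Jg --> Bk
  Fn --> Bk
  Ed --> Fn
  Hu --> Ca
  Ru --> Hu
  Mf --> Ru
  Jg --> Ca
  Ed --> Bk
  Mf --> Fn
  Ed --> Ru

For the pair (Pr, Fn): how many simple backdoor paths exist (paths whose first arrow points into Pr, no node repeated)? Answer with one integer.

A backdoor path from Pr to Fn is any simple undirected path whose first edge points into Pr (i.e. leaves Pr via a parent).
Parents of Pr: {Ed}.
Enumerating:
  P1: Pr <- Ed -> Ru <- Mf -> Fn
  P2: Pr <- Ed -> Ru -> Hu -> Ca <- Jg -> Bk <- Fn
  P3: Pr <- Ed -> Ru -> Fn
  P4: Pr <- Ed -> Fn
  P5: Pr <- Ed -> Bk <- Jg -> Ca <- Hu <- Ru <- Mf -> Fn
  P6: Pr <- Ed -> Bk <- Jg -> Ca <- Hu <- Ru -> Fn
  P7: Pr <- Ed -> Bk <- Fn
That exhausts the simple backdoor paths. Count: 7.

7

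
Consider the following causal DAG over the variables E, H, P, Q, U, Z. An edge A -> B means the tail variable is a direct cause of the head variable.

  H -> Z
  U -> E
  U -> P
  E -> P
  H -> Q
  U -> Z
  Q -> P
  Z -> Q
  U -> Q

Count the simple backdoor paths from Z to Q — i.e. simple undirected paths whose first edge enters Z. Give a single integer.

4

A backdoor path from Z to Q is any simple undirected path whose first edge points into Z (i.e. leaves Z via a parent).
Parents of Z: {H, U}.
Enumerating:
  P1: Z <- U -> E -> P <- Q
  P2: Z <- U -> Q
  P3: Z <- U -> P <- Q
  P4: Z <- H -> Q
That exhausts the simple backdoor paths. Count: 4.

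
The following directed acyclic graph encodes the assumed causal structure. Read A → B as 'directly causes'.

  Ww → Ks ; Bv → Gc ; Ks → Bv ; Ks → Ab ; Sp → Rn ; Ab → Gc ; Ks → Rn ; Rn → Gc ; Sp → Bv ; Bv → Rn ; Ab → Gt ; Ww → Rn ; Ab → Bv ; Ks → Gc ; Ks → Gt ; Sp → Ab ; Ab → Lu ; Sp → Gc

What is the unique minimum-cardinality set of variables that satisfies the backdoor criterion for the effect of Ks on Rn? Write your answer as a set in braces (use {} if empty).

Variables eligible for adjustment (non-descendants of Ks, excluding Ks and Rn): {Sp, Ww}.
Backdoor paths from Ks to Rn:
  P1: Ks <- Ww -> Rn
The empty set is not sufficient: P1 (Ks <- Ww -> Rn) has no collider blocking it and no conditioned non-collider, so it is open.
Try {Ww}:
  P1: blocked at fork node Ww ∈ conditioning set.
{Ww} contains no descendant of Ks and blocks every backdoor path.
No other singleton works — e.g. {Sp} leaves P1 open — so {Ww} is the unique smallest valid adjustment set.

{Ww}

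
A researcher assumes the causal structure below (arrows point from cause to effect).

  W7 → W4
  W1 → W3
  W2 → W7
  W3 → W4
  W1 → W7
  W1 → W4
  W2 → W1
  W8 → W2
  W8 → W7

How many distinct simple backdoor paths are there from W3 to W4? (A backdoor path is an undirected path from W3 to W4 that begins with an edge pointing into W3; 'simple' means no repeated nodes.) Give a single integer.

4

A backdoor path from W3 to W4 is any simple undirected path whose first edge points into W3 (i.e. leaves W3 via a parent).
Parents of W3: {W1}.
Enumerating:
  P1: W3 <- W1 <- W2 <- W8 -> W7 -> W4
  P2: W3 <- W1 <- W2 -> W7 -> W4
  P3: W3 <- W1 -> W7 -> W4
  P4: W3 <- W1 -> W4
That exhausts the simple backdoor paths. Count: 4.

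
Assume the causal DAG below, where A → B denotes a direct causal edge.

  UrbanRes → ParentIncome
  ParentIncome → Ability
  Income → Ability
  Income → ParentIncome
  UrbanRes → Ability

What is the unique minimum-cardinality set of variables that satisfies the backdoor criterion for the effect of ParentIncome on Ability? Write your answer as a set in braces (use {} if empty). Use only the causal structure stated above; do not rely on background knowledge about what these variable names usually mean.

Variables eligible for adjustment (non-descendants of ParentIncome, excluding ParentIncome and Ability): {Income, UrbanRes}.
Backdoor paths from ParentIncome to Ability:
  P1: ParentIncome <- UrbanRes -> Ability
  P2: ParentIncome <- Income -> Ability
The empty set is not sufficient: P1 (ParentIncome <- UrbanRes -> Ability) has no collider blocking it and no conditioned non-collider, so it is open.
Try {Income, UrbanRes}:
  P1: blocked at fork node UrbanRes ∈ conditioning set.
  P2: blocked at fork node Income ∈ conditioning set.
{Income, UrbanRes} contains no descendant of ParentIncome and blocks every backdoor path.
Every element of {Income, UrbanRes} is needed (dropping Income leaves P2 open; dropping UrbanRes leaves P1 open), so no proper subset is valid.
Among all size-2 subsets of the eligible variables, only {Income, UrbanRes} blocks every backdoor path, so it is the unique smallest valid adjustment set.

{Income, UrbanRes}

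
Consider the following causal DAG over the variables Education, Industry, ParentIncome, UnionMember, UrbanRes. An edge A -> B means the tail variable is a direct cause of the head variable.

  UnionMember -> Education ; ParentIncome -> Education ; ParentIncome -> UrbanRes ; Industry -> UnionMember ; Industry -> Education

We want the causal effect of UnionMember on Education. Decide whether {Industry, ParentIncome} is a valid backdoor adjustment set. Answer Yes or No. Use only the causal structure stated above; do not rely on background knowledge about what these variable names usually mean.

Yes

Backdoor paths from UnionMember to Education (paths whose first edge points into UnionMember):
  P1: UnionMember <- Industry -> Education
Condition 1 (no descendant of UnionMember in the set): holds — descendants of UnionMember are {Education}; none are in {Industry, ParentIncome}.
Condition 2 (every backdoor path blocked by {Industry, ParentIncome}):
  P1: blocked at fork node Industry ∈ conditioning set.
{Industry, ParentIncome} satisfies the backdoor criterion.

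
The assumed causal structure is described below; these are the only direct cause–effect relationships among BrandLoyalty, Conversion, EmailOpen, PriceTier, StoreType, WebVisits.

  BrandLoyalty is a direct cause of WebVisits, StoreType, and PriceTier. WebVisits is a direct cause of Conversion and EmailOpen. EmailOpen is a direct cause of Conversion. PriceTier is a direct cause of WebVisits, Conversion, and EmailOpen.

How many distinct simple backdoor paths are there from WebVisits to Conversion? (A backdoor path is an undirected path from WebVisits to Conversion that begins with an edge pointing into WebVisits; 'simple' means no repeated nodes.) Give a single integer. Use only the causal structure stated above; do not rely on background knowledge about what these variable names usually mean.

A backdoor path from WebVisits to Conversion is any simple undirected path whose first edge points into WebVisits (i.e. leaves WebVisits via a parent).
Parents of WebVisits: {BrandLoyalty, PriceTier}.
Enumerating:
  P1: WebVisits <- BrandLoyalty -> PriceTier -> EmailOpen -> Conversion
  P2: WebVisits <- BrandLoyalty -> PriceTier -> Conversion
  P3: WebVisits <- PriceTier -> EmailOpen -> Conversion
  P4: WebVisits <- PriceTier -> Conversion
That exhausts the simple backdoor paths. Count: 4.

4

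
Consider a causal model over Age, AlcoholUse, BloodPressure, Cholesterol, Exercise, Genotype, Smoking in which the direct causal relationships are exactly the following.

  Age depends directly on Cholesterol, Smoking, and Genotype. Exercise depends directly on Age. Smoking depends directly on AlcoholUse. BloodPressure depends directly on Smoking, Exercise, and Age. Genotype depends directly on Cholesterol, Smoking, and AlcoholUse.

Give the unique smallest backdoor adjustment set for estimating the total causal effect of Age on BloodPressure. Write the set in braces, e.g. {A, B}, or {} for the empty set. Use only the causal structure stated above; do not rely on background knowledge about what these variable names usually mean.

{Smoking}

Variables eligible for adjustment (non-descendants of Age, excluding Age and BloodPressure): {AlcoholUse, Cholesterol, Genotype, Smoking}.
Backdoor paths from Age to BloodPressure:
  P1: Age <- Cholesterol -> Genotype <- AlcoholUse -> Smoking -> BloodPressure
  P2: Age <- Cholesterol -> Genotype <- Smoking -> BloodPressure
  P3: Age <- Smoking -> BloodPressure
  P4: Age <- Genotype <- AlcoholUse -> Smoking -> BloodPressure
  P5: Age <- Genotype <- Smoking -> BloodPressure
The empty set is not sufficient: P3 (Age <- Smoking -> BloodPressure) has no collider blocking it and no conditioned non-collider, so it is open.
Try {Smoking}:
  P1: blocked at collider Genotype (neither it nor any descendant is in the conditioning set).
  P2: blocked at collider Genotype (neither it nor any descendant is in the conditioning set).
  P3: blocked at fork node Smoking ∈ conditioning set.
  P4: blocked at chain node Smoking ∈ conditioning set.
  P5: blocked at fork node Smoking ∈ conditioning set.
{Smoking} contains no descendant of Age and blocks every backdoor path.
No other singleton works — e.g. {Cholesterol} leaves P3 open — so {Smoking} is the unique smallest valid adjustment set.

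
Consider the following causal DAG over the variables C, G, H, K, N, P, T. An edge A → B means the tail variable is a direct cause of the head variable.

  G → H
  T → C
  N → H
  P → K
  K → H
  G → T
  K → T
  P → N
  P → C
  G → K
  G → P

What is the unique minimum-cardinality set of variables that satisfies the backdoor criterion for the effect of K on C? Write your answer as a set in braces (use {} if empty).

{G, P}

Variables eligible for adjustment (non-descendants of K, excluding K and C): {G, N, P}.
Backdoor paths from K to C:
  P1: K <- G -> P -> C
  P2: K <- G -> T -> C
  P3: K <- G -> H <- N <- P -> C
  P4: K <- P <- G -> T -> C
  P5: K <- P -> N -> H <- G -> T -> C
  P6: K <- P -> C
The empty set is not sufficient: P1 (K <- G -> P -> C) has no collider blocking it and no conditioned non-collider, so it is open.
Try {G, P}:
  P1: blocked at fork node G ∈ conditioning set.
  P2: blocked at fork node G ∈ conditioning set.
  P3: blocked at fork node G ∈ conditioning set.
  P4: blocked at chain node P ∈ conditioning set.
  P5: blocked at fork node P ∈ conditioning set.
  P6: blocked at fork node P ∈ conditioning set.
{G, P} contains no descendant of K and blocks every backdoor path.
Every element of {G, P} is needed (dropping G leaves P2 open; dropping P leaves P6 open), so no proper subset is valid.
Among all size-2 subsets of the eligible variables, only {G, P} blocks every backdoor path, so it is the unique smallest valid adjustment set.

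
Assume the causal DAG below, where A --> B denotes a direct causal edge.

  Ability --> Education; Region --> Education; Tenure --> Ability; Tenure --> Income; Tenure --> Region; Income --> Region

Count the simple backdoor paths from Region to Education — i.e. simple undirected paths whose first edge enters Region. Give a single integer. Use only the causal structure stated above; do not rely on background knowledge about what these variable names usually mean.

2

A backdoor path from Region to Education is any simple undirected path whose first edge points into Region (i.e. leaves Region via a parent).
Parents of Region: {Income, Tenure}.
Enumerating:
  P1: Region <- Tenure -> Ability -> Education
  P2: Region <- Income <- Tenure -> Ability -> Education
That exhausts the simple backdoor paths. Count: 2.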